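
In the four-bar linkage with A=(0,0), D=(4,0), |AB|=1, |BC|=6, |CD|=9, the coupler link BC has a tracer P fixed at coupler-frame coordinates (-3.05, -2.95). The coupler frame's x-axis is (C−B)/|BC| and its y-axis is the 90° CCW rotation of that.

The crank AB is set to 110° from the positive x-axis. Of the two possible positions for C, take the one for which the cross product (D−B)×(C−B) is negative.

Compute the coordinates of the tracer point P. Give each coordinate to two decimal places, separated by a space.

-0.60 5.17

A=(0,0), D=(4.00,0)
B = A + 1.00·(cos110°, sin110°) = (-0.3420, 0.9397)
|BD| = 4.4425
circle(B,6.00) ∩ circle(D,9.00): a=-2.8434, h=5.2835
  candidates: C₊=(-2.0035,6.7051) cross=23.472; C₋=(-4.2387,-3.6228) cross=-23.472
  mode - wants cross < 0 → take C=(-4.2387,-3.6228) (cross=-23.472)
ex = (C−B)/|BC| = (-0.6494,-0.7604); ey = (0.7604,-0.6494)
P = B + -3.05·ex + -2.95·ey = (-0.6045,5.1748)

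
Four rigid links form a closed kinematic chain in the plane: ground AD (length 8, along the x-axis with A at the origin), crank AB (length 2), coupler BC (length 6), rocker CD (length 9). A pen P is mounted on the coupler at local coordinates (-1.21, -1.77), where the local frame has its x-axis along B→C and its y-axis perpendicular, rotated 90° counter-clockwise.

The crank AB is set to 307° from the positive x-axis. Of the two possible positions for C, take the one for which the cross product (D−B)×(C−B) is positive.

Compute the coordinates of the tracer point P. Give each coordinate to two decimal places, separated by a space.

3.17 -2.46

A=(0,0), D=(8.00,0)
B = A + 2.00·(cos307°, sin307°) = (1.2036, -1.5973)
|BD| = 6.9815
circle(B,6.00) ∩ circle(D,9.00): a=0.2680, h=5.9940
  candidates: C₊=(0.0932,4.2991) cross=41.847; C₋=(2.8358,-7.3710) cross=-41.847
  mode + wants cross > 0 → take C=(0.0932,4.2991) (cross=41.847)
ex = (C−B)/|BC| = (-0.1851,0.9827); ey = (-0.9827,-0.1851)
P = B + -1.21·ex + -1.77·ey = (3.1670,-2.4588)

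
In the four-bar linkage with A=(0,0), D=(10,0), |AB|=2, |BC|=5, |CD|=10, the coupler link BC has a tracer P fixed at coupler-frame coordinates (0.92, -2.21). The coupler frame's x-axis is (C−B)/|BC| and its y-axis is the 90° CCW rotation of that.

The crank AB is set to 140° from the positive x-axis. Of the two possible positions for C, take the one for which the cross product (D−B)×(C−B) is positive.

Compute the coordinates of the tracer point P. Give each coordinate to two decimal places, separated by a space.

A=(0,0), D=(10.00,0)
B = A + 2.00·(cos140°, sin140°) = (-1.5321, 1.2856)
|BD| = 11.6035
circle(B,5.00) ∩ circle(D,10.00): a=2.5700, h=4.2890
  candidates: C₊=(1.4973,5.2634) cross=49.767; C₋=(0.5469,-3.2617) cross=-49.767
  mode + wants cross > 0 → take C=(1.4973,5.2634) (cross=49.767)
ex = (C−B)/|BC| = (0.6059,0.7956); ey = (-0.7956,0.6059)
P = B + 0.92·ex + -2.21·ey = (0.7835,0.6785)

0.78 0.68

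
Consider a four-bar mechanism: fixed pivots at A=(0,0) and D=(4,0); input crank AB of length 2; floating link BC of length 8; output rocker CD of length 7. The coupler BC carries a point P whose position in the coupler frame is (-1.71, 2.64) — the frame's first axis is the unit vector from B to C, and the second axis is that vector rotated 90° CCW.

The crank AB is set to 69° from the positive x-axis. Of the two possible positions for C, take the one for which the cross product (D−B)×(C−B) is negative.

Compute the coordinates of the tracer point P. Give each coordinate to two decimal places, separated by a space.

A=(0,0), D=(4.00,0)
B = A + 2.00·(cos69°, sin69°) = (0.7167, 1.8672)
|BD| = 3.7771
circle(B,8.00) ∩ circle(D,7.00): a=3.8742, h=6.9993
  candidates: C₊=(7.5445,6.0363) cross=26.437; C₋=(0.6244,-6.1323) cross=-26.437
  mode - wants cross < 0 → take C=(0.6244,-6.1323) (cross=-26.437)
ex = (C−B)/|BC| = (-0.0115,-0.9999); ey = (0.9999,-0.0115)
P = B + -1.71·ex + 2.64·ey = (3.3763,3.5466)

3.38 3.55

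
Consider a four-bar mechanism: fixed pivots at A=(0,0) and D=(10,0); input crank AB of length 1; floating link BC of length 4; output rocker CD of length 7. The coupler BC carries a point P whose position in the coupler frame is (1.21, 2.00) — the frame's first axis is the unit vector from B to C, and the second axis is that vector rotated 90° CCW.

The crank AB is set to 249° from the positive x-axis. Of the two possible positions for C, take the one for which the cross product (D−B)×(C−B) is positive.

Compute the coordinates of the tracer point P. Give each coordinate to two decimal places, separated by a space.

-0.33 1.40

A=(0,0), D=(10.00,0)
B = A + 1.00·(cos249°, sin249°) = (-0.3584, -0.9336)
|BD| = 10.4004
circle(B,4.00) ∩ circle(D,7.00): a=3.6137, h=1.7150
  candidates: C₊=(3.0868,1.0989) cross=17.837; C₋=(3.3947,-2.3173) cross=-17.837
  mode + wants cross > 0 → take C=(3.0868,1.0989) (cross=17.837)
ex = (C−B)/|BC| = (0.8613,0.5081); ey = (-0.5081,0.8613)
P = B + 1.21·ex + 2.00·ey = (-0.3324,1.4038)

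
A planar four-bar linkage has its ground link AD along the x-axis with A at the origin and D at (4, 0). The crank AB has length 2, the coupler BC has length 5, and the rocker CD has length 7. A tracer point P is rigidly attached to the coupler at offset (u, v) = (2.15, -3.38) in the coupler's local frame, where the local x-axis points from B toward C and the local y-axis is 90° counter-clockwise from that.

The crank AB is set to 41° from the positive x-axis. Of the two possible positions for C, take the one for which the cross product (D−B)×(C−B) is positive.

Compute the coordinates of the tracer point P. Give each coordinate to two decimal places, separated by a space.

4.60 3.86

A=(0,0), D=(4.00,0)
B = A + 2.00·(cos41°, sin41°) = (1.5094, 1.3121)
|BD| = 2.8151
circle(B,5.00) ∩ circle(D,7.00): a=-2.8552, h=4.1046
  candidates: C₊=(0.8965,6.2744) cross=11.555; C₋=(-2.9299,-0.9885) cross=-11.555
  mode + wants cross > 0 → take C=(0.8965,6.2744) (cross=11.555)
ex = (C−B)/|BC| = (-0.1226,0.9925); ey = (-0.9925,-0.1226)
P = B + 2.15·ex + -3.38·ey = (4.6004,3.8602)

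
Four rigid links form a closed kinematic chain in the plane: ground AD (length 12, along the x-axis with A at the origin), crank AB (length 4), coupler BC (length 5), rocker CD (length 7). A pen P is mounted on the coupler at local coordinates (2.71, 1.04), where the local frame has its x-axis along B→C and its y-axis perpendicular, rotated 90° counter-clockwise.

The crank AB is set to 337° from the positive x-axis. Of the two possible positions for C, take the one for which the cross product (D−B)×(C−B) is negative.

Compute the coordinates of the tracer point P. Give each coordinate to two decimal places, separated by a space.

A=(0,0), D=(12.00,0)
B = A + 4.00·(cos337°, sin337°) = (3.6820, -1.5629)
|BD| = 8.4635
circle(B,5.00) ∩ circle(D,7.00): a=2.8139, h=4.1330
  candidates: C₊=(5.6843,3.0186) cross=34.980; C₋=(7.2108,-5.1052) cross=-34.980
  mode - wants cross < 0 → take C=(7.2108,-5.1052) (cross=-34.980)
ex = (C−B)/|BC| = (0.7058,-0.7085); ey = (0.7085,0.7058)
P = B + 2.71·ex + 1.04·ey = (6.3314,-2.7489)

6.33 -2.75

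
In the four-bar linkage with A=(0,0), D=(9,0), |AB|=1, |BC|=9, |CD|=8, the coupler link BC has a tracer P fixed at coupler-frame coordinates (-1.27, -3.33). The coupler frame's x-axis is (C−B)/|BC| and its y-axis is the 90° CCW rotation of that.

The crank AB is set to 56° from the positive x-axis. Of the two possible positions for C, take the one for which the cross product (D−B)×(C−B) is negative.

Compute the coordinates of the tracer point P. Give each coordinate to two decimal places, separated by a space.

A=(0,0), D=(9.00,0)
B = A + 1.00·(cos56°, sin56°) = (0.5592, 0.8290)
|BD| = 8.4814
circle(B,9.00) ∩ circle(D,8.00): a=5.2429, h=7.3152
  candidates: C₊=(6.4920,7.5967) cross=62.043; C₋=(5.0619,-6.9636) cross=-62.043
  mode - wants cross < 0 → take C=(5.0619,-6.9636) (cross=-62.043)
ex = (C−B)/|BC| = (0.5003,-0.8658); ey = (0.8658,0.5003)
P = B + -1.27·ex + -3.33·ey = (-2.9595,0.2626)

-2.96 0.26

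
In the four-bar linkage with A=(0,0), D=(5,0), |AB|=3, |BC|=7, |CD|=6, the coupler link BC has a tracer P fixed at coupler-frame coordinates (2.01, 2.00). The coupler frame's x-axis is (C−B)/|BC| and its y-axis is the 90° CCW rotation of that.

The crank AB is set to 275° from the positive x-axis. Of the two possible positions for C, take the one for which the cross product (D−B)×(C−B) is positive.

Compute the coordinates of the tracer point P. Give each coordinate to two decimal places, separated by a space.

A=(0,0), D=(5.00,0)
B = A + 3.00·(cos275°, sin275°) = (0.2615, -2.9886)
|BD| = 5.6023
circle(B,7.00) ∩ circle(D,6.00): a=3.9614, h=5.7713
  candidates: C₊=(0.5334,4.0061) cross=32.332; C₋=(6.6908,-5.7568) cross=-32.332
  mode + wants cross > 0 → take C=(0.5334,4.0061) (cross=32.332)
ex = (C−B)/|BC| = (0.0388,0.9992); ey = (-0.9992,0.0388)
P = B + 2.01·ex + 2.00·ey = (-1.6590,-0.9024)

-1.66 -0.90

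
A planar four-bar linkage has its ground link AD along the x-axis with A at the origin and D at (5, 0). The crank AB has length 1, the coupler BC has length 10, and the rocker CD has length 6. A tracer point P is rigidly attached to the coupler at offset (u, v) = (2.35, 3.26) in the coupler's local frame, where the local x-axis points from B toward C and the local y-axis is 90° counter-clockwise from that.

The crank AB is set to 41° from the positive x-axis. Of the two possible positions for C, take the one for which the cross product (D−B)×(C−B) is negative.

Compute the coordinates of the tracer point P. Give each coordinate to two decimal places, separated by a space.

A=(0,0), D=(5.00,0)
B = A + 1.00·(cos41°, sin41°) = (0.7547, 0.6561)
|BD| = 4.2957
circle(B,10.00) ∩ circle(D,6.00): a=9.5972, h=2.8097
  candidates: C₊=(10.6684,1.9670) cross=12.069; C₋=(9.8102,-3.5864) cross=-12.069
  mode - wants cross < 0 → take C=(9.8102,-3.5864) (cross=-12.069)
ex = (C−B)/|BC| = (0.9055,-0.4242); ey = (0.4242,0.9055)
P = B + 2.35·ex + 3.26·ey = (4.2658,2.6112)

4.27 2.61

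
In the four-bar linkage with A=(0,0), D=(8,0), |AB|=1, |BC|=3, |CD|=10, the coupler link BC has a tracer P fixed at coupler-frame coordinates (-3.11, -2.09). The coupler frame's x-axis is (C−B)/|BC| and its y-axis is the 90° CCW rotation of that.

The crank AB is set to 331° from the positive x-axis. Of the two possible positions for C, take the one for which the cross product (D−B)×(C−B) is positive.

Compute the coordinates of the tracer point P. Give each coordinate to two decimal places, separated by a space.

A=(0,0), D=(8.00,0)
B = A + 1.00·(cos331°, sin331°) = (0.8746, -0.4848)
|BD| = 7.1419
circle(B,3.00) ∩ circle(D,10.00): a=-2.8000, h=1.0771
  candidates: C₊=(-1.9920,0.3998) cross=7.693; C₋=(-1.8458,-1.7495) cross=-7.693
  mode + wants cross > 0 → take C=(-1.9920,0.3998) (cross=7.693)
ex = (C−B)/|BC| = (-0.9555,0.2949); ey = (-0.2949,-0.9555)
P = B + -3.11·ex + -2.09·ey = (4.4626,0.5953)

4.46 0.60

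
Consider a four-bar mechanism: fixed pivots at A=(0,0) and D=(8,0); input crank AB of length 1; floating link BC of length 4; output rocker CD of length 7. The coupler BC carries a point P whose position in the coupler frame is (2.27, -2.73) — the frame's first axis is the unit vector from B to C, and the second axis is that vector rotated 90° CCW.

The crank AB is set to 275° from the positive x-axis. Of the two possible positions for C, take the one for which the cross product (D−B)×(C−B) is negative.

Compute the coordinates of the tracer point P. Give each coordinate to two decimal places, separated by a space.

A=(0,0), D=(8.00,0)
B = A + 1.00·(cos275°, sin275°) = (0.0872, -0.9962)
|BD| = 7.9753
circle(B,4.00) ∩ circle(D,7.00): a=1.9188, h=3.5097
  candidates: C₊=(1.5525,2.7257) cross=27.991; C₋=(2.4293,-4.2388) cross=-27.991
  mode - wants cross < 0 → take C=(2.4293,-4.2388) (cross=-27.991)
ex = (C−B)/|BC| = (0.5855,-0.8106); ey = (0.8106,0.5855)
P = B + 2.27·ex + -2.73·ey = (-0.7967,-4.4349)

-0.80 -4.43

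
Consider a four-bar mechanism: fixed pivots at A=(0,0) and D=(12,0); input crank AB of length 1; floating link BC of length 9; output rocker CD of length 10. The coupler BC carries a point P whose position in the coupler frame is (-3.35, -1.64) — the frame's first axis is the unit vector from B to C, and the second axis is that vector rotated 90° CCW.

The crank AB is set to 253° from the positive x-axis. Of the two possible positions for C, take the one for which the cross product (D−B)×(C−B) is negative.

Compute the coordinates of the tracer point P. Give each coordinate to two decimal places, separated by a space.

-3.73 0.48

A=(0,0), D=(12.00,0)
B = A + 1.00·(cos253°, sin253°) = (-0.2924, -0.9563)
|BD| = 12.3295
circle(B,9.00) ∩ circle(D,10.00): a=5.3942, h=7.2043
  candidates: C₊=(4.5268,6.6447) cross=88.826; C₋=(5.6444,-7.7205) cross=-88.826
  mode - wants cross < 0 → take C=(5.6444,-7.7205) (cross=-88.826)
ex = (C−B)/|BC| = (0.6596,-0.7516); ey = (0.7516,0.6596)
P = B + -3.35·ex + -1.64·ey = (-3.7348,0.4797)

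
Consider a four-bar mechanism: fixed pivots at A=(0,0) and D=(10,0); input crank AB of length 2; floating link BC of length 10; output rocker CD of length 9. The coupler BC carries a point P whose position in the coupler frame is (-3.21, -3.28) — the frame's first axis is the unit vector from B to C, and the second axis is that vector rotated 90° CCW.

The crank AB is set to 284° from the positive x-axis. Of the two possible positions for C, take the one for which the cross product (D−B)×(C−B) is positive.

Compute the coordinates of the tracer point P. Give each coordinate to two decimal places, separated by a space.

2.16 -6.21

A=(0,0), D=(10.00,0)
B = A + 2.00·(cos284°, sin284°) = (0.4838, -1.9406)
|BD| = 9.7120
circle(B,10.00) ∩ circle(D,9.00): a=5.8342, h=8.1217
  candidates: C₊=(4.5775,7.1831) cross=78.878; C₋=(7.8232,-8.7328) cross=-78.878
  mode + wants cross > 0 → take C=(4.5775,7.1831) (cross=78.878)
ex = (C−B)/|BC| = (0.4094,0.9124); ey = (-0.9124,0.4094)
P = B + -3.21·ex + -3.28·ey = (2.1623,-6.2120)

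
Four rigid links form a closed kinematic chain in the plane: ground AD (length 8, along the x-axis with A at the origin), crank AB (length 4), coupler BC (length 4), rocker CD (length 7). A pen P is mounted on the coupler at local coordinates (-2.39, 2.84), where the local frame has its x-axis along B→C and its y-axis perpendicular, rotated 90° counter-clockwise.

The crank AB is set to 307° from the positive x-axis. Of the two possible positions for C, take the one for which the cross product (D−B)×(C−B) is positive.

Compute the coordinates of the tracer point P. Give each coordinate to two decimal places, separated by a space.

0.57 -6.42

A=(0,0), D=(8.00,0)
B = A + 4.00·(cos307°, sin307°) = (2.4073, -3.1945)
|BD| = 6.4408
circle(B,4.00) ∩ circle(D,7.00): a=0.6586, h=3.9454
  candidates: C₊=(1.0223,0.5580) cross=25.412; C₋=(4.9360,-6.2938) cross=-25.412
  mode + wants cross > 0 → take C=(1.0223,0.5580) (cross=25.412)
ex = (C−B)/|BC| = (-0.3462,0.9381); ey = (-0.9381,-0.3462)
P = B + -2.39·ex + 2.84·ey = (0.5705,-6.4200)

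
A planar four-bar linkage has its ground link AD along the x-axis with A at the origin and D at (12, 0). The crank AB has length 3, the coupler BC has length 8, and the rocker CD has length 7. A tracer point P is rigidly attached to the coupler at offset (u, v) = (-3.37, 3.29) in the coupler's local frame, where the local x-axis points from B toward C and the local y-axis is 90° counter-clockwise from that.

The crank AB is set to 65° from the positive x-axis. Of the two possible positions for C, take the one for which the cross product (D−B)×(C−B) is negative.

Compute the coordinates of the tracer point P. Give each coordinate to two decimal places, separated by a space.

1.89 7.39

A=(0,0), D=(12.00,0)
B = A + 3.00·(cos65°, sin65°) = (1.2679, 2.7189)
|BD| = 11.0712
circle(B,8.00) ∩ circle(D,7.00): a=6.2130, h=5.0397
  candidates: C₊=(8.5283,6.0784) cross=55.795; C₋=(6.0529,-3.6922) cross=-55.795
  mode - wants cross < 0 → take C=(6.0529,-3.6922) (cross=-55.795)
ex = (C−B)/|BC| = (0.5981,-0.8014); ey = (0.8014,0.5981)
P = B + -3.37·ex + 3.29·ey = (1.8887,7.3875)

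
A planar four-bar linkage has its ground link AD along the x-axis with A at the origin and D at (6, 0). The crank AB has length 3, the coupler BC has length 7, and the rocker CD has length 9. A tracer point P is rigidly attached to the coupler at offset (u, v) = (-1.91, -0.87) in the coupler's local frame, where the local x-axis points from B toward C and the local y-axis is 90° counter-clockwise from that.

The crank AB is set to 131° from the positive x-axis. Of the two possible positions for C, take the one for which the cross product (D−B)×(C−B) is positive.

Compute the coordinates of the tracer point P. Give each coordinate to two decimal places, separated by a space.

-2.32 0.20

A=(0,0), D=(6.00,0)
B = A + 3.00·(cos131°, sin131°) = (-1.9682, 2.2641)
|BD| = 8.2836
circle(B,7.00) ∩ circle(D,9.00): a=2.2103, h=6.6419
  candidates: C₊=(1.9733,8.0490) cross=55.019; C₋=(-1.6575,-4.7290) cross=-55.019
  mode + wants cross > 0 → take C=(1.9733,8.0490) (cross=55.019)
ex = (C−B)/|BC| = (0.5631,0.8264); ey = (-0.8264,0.5631)
P = B + -1.91·ex + -0.87·ey = (-2.3247,0.1958)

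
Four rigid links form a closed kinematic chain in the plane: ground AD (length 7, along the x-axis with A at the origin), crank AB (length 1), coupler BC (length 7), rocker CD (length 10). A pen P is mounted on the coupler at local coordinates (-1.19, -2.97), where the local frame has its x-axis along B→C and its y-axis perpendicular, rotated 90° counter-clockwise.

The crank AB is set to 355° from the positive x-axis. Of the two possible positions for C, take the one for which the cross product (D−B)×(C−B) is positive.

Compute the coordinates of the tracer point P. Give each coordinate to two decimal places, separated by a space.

4.14 -0.68

A=(0,0), D=(7.00,0)
B = A + 1.00·(cos355°, sin355°) = (0.9962, -0.0872)
|BD| = 6.0044
circle(B,7.00) ∩ circle(D,10.00): a=-1.2446, h=6.8885
  candidates: C₊=(-0.3483,6.7825) cross=41.361; C₋=(-0.1483,-6.9930) cross=-41.361
  mode + wants cross > 0 → take C=(-0.3483,6.7825) (cross=41.361)
ex = (C−B)/|BC| = (-0.1921,0.9814); ey = (-0.9814,-0.1921)
P = B + -1.19·ex + -2.97·ey = (4.1395,-0.6845)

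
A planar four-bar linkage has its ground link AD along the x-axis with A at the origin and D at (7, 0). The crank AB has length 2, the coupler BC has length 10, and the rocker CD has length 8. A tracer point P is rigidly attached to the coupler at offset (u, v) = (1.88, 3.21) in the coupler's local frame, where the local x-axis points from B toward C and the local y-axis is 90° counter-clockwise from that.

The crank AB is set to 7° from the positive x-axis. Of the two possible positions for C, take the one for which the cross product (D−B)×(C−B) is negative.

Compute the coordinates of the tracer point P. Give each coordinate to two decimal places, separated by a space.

5.69 0.53

A=(0,0), D=(7.00,0)
B = A + 2.00·(cos7°, sin7°) = (1.9851, 0.2437)
|BD| = 5.0208
circle(B,10.00) ∩ circle(D,8.00): a=6.0955, h=7.9275
  candidates: C₊=(8.4582,7.8660) cross=39.803; C₋=(7.6885,-7.9703) cross=-39.803
  mode - wants cross < 0 → take C=(7.6885,-7.9703) (cross=-39.803)
ex = (C−B)/|BC| = (0.5703,-0.8214); ey = (0.8214,0.5703)
P = B + 1.88·ex + 3.21·ey = (5.6941,0.5303)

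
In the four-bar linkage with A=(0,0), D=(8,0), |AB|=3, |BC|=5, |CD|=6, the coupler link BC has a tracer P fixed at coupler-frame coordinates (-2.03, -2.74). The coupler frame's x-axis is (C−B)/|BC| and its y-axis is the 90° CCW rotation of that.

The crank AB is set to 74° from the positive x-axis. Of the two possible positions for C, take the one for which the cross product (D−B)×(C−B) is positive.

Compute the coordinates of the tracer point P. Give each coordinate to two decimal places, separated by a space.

0.38 -0.50

A=(0,0), D=(8.00,0)
B = A + 3.00·(cos74°, sin74°) = (0.8269, 2.8838)
|BD| = 7.7311
circle(B,5.00) ∩ circle(D,6.00): a=3.1541, h=3.8796
  candidates: C₊=(5.2005,5.3069) cross=29.994; C₋=(2.3062,-1.8924) cross=-29.994
  mode + wants cross > 0 → take C=(5.2005,5.3069) (cross=29.994)
ex = (C−B)/|BC| = (0.8747,0.4846); ey = (-0.4846,0.8747)
P = B + -2.03·ex + -2.74·ey = (0.3791,-0.4967)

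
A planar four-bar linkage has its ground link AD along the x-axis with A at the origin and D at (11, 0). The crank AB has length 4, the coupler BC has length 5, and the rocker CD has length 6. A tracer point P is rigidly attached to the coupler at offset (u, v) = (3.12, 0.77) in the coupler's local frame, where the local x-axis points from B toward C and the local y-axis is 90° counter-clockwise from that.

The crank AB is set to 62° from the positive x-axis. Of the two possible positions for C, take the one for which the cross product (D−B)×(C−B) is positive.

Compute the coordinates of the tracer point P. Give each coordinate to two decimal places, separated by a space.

A=(0,0), D=(11.00,0)
B = A + 4.00·(cos62°, sin62°) = (1.8779, 3.5318)
|BD| = 9.7819
circle(B,5.00) ∩ circle(D,6.00): a=4.3287, h=2.5024
  candidates: C₊=(6.8181,4.3025) cross=24.479; C₋=(5.0111,-0.3647) cross=-24.479
  mode + wants cross > 0 → take C=(6.8181,4.3025) (cross=24.479)
ex = (C−B)/|BC| = (0.9880,0.1542); ey = (-0.1542,0.9880)
P = B + 3.12·ex + 0.77·ey = (4.8419,4.7735)

4.84 4.77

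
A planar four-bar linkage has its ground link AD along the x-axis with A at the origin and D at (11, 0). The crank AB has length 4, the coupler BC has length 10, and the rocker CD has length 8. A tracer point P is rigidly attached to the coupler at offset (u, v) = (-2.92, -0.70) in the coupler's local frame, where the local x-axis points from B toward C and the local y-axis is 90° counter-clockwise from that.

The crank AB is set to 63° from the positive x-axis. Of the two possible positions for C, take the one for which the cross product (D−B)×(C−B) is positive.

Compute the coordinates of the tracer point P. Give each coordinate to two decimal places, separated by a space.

A=(0,0), D=(11.00,0)
B = A + 4.00·(cos63°, sin63°) = (1.8160, 3.5640)
|BD| = 9.8513
circle(B,10.00) ∩ circle(D,8.00): a=6.7528, h=7.3756
  candidates: C₊=(10.7797,7.9970) cross=72.659; C₋=(5.4430,-5.7550) cross=-72.659
  mode + wants cross > 0 → take C=(10.7797,7.9970) (cross=72.659)
ex = (C−B)/|BC| = (0.8964,0.4433); ey = (-0.4433,0.8964)
P = B + -2.92·ex + -0.70·ey = (-0.4912,1.6421)

-0.49 1.64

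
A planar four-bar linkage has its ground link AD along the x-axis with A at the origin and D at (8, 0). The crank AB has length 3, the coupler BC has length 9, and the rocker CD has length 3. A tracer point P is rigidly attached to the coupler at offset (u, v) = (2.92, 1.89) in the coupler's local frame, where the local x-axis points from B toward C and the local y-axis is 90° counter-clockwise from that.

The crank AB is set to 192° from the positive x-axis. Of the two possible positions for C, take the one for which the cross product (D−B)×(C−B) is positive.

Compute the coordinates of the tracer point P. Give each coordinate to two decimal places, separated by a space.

-0.67 2.02

A=(0,0), D=(8.00,0)
B = A + 3.00·(cos192°, sin192°) = (-2.9344, -0.6237)
|BD| = 10.9522
circle(B,9.00) ∩ circle(D,3.00): a=8.7631, h=2.0513
  candidates: C₊=(5.6976,1.9233) cross=22.466; C₋=(5.9313,-2.1726) cross=-22.466
  mode + wants cross > 0 → take C=(5.6976,1.9233) (cross=22.466)
ex = (C−B)/|BC| = (0.9591,0.2830); ey = (-0.2830,0.9591)
P = B + 2.92·ex + 1.89·ey = (-0.6687,2.0154)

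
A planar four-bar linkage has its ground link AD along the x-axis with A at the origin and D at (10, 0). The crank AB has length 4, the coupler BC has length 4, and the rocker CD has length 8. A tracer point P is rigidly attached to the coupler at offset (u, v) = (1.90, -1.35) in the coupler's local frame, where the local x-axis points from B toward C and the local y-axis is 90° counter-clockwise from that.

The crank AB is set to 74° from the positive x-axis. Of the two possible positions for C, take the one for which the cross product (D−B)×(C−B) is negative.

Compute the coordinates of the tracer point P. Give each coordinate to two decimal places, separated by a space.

A=(0,0), D=(10.00,0)
B = A + 4.00·(cos74°, sin74°) = (1.1025, 3.8450)
|BD| = 9.6927
circle(B,4.00) ∩ circle(D,8.00): a=2.3703, h=3.2221
  candidates: C₊=(4.5565,5.8625) cross=31.231; C₋=(2.0002,-0.0529) cross=-31.231
  mode - wants cross < 0 → take C=(2.0002,-0.0529) (cross=-31.231)
ex = (C−B)/|BC| = (0.2244,-0.9745); ey = (0.9745,0.2244)
P = B + 1.90·ex + -1.35·ey = (0.2134,1.6906)

0.21 1.69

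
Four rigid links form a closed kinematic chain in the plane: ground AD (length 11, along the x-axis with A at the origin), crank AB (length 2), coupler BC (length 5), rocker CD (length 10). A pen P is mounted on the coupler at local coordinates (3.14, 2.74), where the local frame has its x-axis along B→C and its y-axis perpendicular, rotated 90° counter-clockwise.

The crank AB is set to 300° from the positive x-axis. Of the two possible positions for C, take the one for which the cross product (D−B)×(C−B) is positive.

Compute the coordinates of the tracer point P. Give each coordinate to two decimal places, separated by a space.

-1.39 1.69

A=(0,0), D=(11.00,0)
B = A + 2.00·(cos300°, sin300°) = (1.0000, -1.7321)
|BD| = 10.1489
circle(B,5.00) ∩ circle(D,10.00): a=1.3795, h=4.8059
  candidates: C₊=(1.5390,3.2388) cross=48.775; C₋=(3.1794,-6.2321) cross=-48.775
  mode + wants cross > 0 → take C=(1.5390,3.2388) (cross=48.775)
ex = (C−B)/|BC| = (0.1078,0.9942); ey = (-0.9942,0.1078)
P = B + 3.14·ex + 2.74·ey = (-1.3855,1.6850)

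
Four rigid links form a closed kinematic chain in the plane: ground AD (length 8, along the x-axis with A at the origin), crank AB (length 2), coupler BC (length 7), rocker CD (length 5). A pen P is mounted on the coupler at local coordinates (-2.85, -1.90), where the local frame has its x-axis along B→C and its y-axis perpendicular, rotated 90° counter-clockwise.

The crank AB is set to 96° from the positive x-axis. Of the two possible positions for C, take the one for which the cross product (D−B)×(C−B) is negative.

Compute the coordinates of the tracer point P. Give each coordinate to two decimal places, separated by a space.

A=(0,0), D=(8.00,0)
B = A + 2.00·(cos96°, sin96°) = (-0.2091, 1.9890)
|BD| = 8.4466
circle(B,7.00) ∩ circle(D,5.00): a=5.6440, h=4.1407
  candidates: C₊=(6.2513,4.6842) cross=34.975; C₋=(4.3011,-3.3643) cross=-34.975
  mode - wants cross < 0 → take C=(4.3011,-3.3643) (cross=-34.975)
ex = (C−B)/|BC| = (0.6443,-0.7648); ey = (0.7648,0.6443)
P = B + -2.85·ex + -1.90·ey = (-3.4984,2.9444)

-3.50 2.94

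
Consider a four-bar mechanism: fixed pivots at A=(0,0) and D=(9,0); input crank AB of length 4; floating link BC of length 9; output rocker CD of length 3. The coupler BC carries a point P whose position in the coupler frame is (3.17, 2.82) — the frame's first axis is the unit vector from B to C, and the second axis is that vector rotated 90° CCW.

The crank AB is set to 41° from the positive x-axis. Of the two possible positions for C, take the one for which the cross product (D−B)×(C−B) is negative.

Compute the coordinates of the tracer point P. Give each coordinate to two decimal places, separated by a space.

A=(0,0), D=(9.00,0)
B = A + 4.00·(cos41°, sin41°) = (3.0188, 2.6242)
|BD| = 6.5315
circle(B,9.00) ∩ circle(D,3.00): a=8.7775, h=1.9889
  candidates: C₊=(11.8558,0.9189) cross=12.990; C₋=(10.2576,-2.7237) cross=-12.990
  mode - wants cross < 0 → take C=(10.2576,-2.7237) (cross=-12.990)
ex = (C−B)/|BC| = (0.8043,-0.5942); ey = (0.5942,0.8043)
P = B + 3.17·ex + 2.82·ey = (7.2442,3.0087)

7.24 3.01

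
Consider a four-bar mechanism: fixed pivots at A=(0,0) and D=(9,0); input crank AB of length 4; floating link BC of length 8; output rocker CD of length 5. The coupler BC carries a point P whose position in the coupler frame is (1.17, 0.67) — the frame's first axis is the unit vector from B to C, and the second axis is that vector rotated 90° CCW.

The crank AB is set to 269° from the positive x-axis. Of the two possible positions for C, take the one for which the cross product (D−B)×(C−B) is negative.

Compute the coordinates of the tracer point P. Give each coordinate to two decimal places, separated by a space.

1.17 -3.46

A=(0,0), D=(9.00,0)
B = A + 4.00·(cos269°, sin269°) = (-0.0698, -3.9994)
|BD| = 9.9124
circle(B,8.00) ∩ circle(D,5.00): a=6.9234, h=4.0082
  candidates: C₊=(4.6479,2.4615) cross=39.731; C₋=(7.8823,-4.8735) cross=-39.731
  mode - wants cross < 0 → take C=(7.8823,-4.8735) (cross=-39.731)
ex = (C−B)/|BC| = (0.9940,-0.1093); ey = (0.1093,0.9940)
P = B + 1.17·ex + 0.67·ey = (1.1664,-3.4612)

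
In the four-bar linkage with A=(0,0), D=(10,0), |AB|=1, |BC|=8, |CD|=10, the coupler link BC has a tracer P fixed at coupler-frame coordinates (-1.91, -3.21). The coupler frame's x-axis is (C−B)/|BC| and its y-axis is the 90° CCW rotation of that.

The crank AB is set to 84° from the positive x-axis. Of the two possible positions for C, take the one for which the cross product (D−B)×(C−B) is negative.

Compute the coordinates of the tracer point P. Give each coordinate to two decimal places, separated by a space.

A=(0,0), D=(10.00,0)
B = A + 1.00·(cos84°, sin84°) = (0.1045, 0.9945)
|BD| = 9.9453
circle(B,8.00) ∩ circle(D,10.00): a=3.1628, h=7.3483
  candidates: C₊=(3.9863,7.9897) cross=73.081; C₋=(2.5166,-6.6332) cross=-73.081
  mode - wants cross < 0 → take C=(2.5166,-6.6332) (cross=-73.081)
ex = (C−B)/|BC| = (0.3015,-0.9535); ey = (0.9535,0.3015)
P = B + -1.91·ex + -3.21·ey = (-3.5320,1.8478)

-3.53 1.85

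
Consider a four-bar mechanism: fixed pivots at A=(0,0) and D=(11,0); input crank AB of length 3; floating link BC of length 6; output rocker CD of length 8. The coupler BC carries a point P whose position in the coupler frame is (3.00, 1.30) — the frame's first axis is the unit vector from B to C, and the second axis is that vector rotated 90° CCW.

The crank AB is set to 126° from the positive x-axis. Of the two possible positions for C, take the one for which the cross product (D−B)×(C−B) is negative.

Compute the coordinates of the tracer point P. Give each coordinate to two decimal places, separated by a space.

1.43 1.70

A=(0,0), D=(11.00,0)
B = A + 3.00·(cos126°, sin126°) = (-1.7634, 2.4271)
|BD| = 12.9921
circle(B,6.00) ∩ circle(D,8.00): a=5.4185, h=2.5769
  candidates: C₊=(4.0411,3.9464) cross=33.479; C₋=(3.0783,-1.1167) cross=-33.479
  mode - wants cross < 0 → take C=(3.0783,-1.1167) (cross=-33.479)
ex = (C−B)/|BC| = (0.8069,-0.5906); ey = (0.5906,0.8069)
P = B + 3.00·ex + 1.30·ey = (1.4253,1.7042)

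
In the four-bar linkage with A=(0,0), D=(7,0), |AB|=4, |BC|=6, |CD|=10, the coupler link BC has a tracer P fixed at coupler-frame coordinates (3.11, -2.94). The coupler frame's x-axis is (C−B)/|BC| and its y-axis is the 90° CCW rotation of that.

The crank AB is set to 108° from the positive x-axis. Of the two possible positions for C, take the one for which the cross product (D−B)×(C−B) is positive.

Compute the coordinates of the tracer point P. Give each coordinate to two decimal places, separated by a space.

A=(0,0), D=(7.00,0)
B = A + 4.00·(cos108°, sin108°) = (-1.2361, 3.8042)
|BD| = 9.0722
circle(B,6.00) ∩ circle(D,10.00): a=1.0088, h=5.9146
  candidates: C₊=(2.1599,8.7506) cross=53.658; C₋=(-2.8003,-1.9883) cross=-53.658
  mode + wants cross > 0 → take C=(2.1599,8.7506) (cross=53.658)
ex = (C−B)/|BC| = (0.5660,0.8244); ey = (-0.8244,0.5660)
P = B + 3.11·ex + -2.94·ey = (2.9479,4.7041)

2.95 4.70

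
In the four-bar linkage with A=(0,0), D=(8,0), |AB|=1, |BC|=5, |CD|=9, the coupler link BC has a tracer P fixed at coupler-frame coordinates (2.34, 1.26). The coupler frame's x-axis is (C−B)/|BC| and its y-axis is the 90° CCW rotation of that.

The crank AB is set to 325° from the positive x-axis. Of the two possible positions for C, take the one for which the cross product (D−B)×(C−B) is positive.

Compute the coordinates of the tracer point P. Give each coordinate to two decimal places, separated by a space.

-0.75 1.57

A=(0,0), D=(8.00,0)
B = A + 1.00·(cos325°, sin325°) = (0.8192, -0.5736)
|BD| = 7.2037
circle(B,5.00) ∩ circle(D,9.00): a=-0.2850, h=4.9919
  candidates: C₊=(0.1376,4.3798) cross=35.960; C₋=(0.9325,-5.5723) cross=-35.960
  mode + wants cross > 0 → take C=(0.1376,4.3798) (cross=35.960)
ex = (C−B)/|BC| = (-0.1363,0.9907); ey = (-0.9907,-0.1363)
P = B + 2.34·ex + 1.26·ey = (-0.7481,1.5728)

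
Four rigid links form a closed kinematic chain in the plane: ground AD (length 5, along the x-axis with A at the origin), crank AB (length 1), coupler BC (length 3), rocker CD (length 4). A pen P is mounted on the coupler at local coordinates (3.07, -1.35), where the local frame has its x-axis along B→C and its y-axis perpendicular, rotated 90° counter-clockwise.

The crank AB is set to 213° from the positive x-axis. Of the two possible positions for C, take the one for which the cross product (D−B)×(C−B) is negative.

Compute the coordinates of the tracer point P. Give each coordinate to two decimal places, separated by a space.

0.97 -3.37

A=(0,0), D=(5.00,0)
B = A + 1.00·(cos213°, sin213°) = (-0.8387, -0.5446)
|BD| = 5.8640
circle(B,3.00) ∩ circle(D,4.00): a=2.3351, h=1.8834
  candidates: C₊=(1.3115,1.5475) cross=11.044; C₋=(1.6613,-2.2030) cross=-11.044
  mode - wants cross < 0 → take C=(1.6613,-2.2030) (cross=-11.044)
ex = (C−B)/|BC| = (0.8333,-0.5528); ey = (0.5528,0.8333)
P = B + 3.07·ex + -1.35·ey = (0.9734,-3.3667)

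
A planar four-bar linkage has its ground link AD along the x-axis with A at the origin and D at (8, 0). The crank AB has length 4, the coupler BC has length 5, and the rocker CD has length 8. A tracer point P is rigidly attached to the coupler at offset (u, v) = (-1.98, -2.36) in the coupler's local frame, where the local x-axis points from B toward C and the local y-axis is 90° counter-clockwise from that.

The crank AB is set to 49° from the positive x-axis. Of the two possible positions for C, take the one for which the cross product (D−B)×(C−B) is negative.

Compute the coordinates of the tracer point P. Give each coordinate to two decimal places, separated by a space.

A=(0,0), D=(8.00,0)
B = A + 4.00·(cos49°, sin49°) = (2.6242, 3.0188)
|BD| = 6.1654
circle(B,5.00) ∩ circle(D,8.00): a=-0.0801, h=4.9994
  candidates: C₊=(5.0023,7.4171) cross=30.823; C₋=(0.1065,-1.3010) cross=-30.823
  mode - wants cross < 0 → take C=(0.1065,-1.3010) (cross=-30.823)
ex = (C−B)/|BC| = (-0.5035,-0.8640); ey = (0.8640,-0.5035)
P = B + -1.98·ex + -2.36·ey = (1.5823,5.9179)

1.58 5.92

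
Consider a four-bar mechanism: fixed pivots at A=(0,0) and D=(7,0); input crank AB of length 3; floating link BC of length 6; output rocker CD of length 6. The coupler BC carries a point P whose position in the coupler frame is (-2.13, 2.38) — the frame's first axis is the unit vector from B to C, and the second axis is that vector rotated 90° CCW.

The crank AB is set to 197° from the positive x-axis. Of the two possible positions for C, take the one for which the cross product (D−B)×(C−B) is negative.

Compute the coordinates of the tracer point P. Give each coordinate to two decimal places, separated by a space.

A=(0,0), D=(7.00,0)
B = A + 3.00·(cos197°, sin197°) = (-2.8689, -0.8771)
|BD| = 9.9078
circle(B,6.00) ∩ circle(D,6.00): a=4.9539, h=3.3851
  candidates: C₊=(1.7659,2.9332) cross=33.539; C₋=(2.3652,-3.8104) cross=-33.539
  mode - wants cross < 0 → take C=(2.3652,-3.8104) (cross=-33.539)
ex = (C−B)/|BC| = (0.8724,-0.4889); ey = (0.4889,0.8724)
P = B + -2.13·ex + 2.38·ey = (-3.5635,2.2404)

-3.56 2.24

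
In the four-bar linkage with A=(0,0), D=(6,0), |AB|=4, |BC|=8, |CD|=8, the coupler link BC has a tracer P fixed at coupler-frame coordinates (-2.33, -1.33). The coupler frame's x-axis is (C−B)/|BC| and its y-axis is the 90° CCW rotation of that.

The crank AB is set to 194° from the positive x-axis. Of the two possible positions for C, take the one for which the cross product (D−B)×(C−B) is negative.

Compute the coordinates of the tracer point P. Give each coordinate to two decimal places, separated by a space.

-6.46 -0.21

A=(0,0), D=(6.00,0)
B = A + 4.00·(cos194°, sin194°) = (-3.8812, -0.9677)
|BD| = 9.9285
circle(B,8.00) ∩ circle(D,8.00): a=4.9642, h=6.2735
  candidates: C₊=(0.4480,5.7598) cross=62.286; C₋=(1.6709,-6.7274) cross=-62.286
  mode - wants cross < 0 → take C=(1.6709,-6.7274) (cross=-62.286)
ex = (C−B)/|BC| = (0.6940,-0.7200); ey = (0.7200,0.6940)
P = B + -2.33·ex + -1.33·ey = (-6.4558,-0.2132)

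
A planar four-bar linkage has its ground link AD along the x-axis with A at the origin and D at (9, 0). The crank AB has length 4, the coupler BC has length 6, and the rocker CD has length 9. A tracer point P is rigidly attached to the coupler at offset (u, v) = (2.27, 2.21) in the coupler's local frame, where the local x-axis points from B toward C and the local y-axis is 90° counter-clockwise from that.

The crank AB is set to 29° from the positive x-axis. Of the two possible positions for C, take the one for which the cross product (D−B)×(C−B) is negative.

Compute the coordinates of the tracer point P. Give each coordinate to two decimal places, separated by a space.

4.36 -1.11

A=(0,0), D=(9.00,0)
B = A + 4.00·(cos29°, sin29°) = (3.4985, 1.9392)
|BD| = 5.8333
circle(B,6.00) ∩ circle(D,9.00): a=-0.9405, h=5.9258
  candidates: C₊=(4.5815,7.8407) cross=34.567; C₋=(0.6415,-3.3369) cross=-34.567
  mode - wants cross < 0 → take C=(0.6415,-3.3369) (cross=-34.567)
ex = (C−B)/|BC| = (-0.4762,-0.8794); ey = (0.8794,-0.4762)
P = B + 2.27·ex + 2.21·ey = (4.3609,-1.1092)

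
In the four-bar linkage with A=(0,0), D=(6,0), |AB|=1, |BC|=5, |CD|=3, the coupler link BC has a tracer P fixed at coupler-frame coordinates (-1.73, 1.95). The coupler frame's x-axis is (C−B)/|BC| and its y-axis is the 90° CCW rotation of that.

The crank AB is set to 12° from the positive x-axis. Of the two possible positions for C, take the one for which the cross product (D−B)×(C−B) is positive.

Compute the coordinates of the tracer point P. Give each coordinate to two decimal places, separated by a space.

-1.53 0.93

A=(0,0), D=(6.00,0)
B = A + 1.00·(cos12°, sin12°) = (0.9781, 0.2079)
|BD| = 5.0262
circle(B,5.00) ∩ circle(D,3.00): a=4.1048, h=2.8550
  candidates: C₊=(5.1975,2.8907) cross=14.350; C₋=(4.9613,-2.8144) cross=-14.350
  mode + wants cross > 0 → take C=(5.1975,2.8907) (cross=14.350)
ex = (C−B)/|BC| = (0.8439,0.5366); ey = (-0.5366,0.8439)
P = B + -1.73·ex + 1.95·ey = (-1.5280,0.9252)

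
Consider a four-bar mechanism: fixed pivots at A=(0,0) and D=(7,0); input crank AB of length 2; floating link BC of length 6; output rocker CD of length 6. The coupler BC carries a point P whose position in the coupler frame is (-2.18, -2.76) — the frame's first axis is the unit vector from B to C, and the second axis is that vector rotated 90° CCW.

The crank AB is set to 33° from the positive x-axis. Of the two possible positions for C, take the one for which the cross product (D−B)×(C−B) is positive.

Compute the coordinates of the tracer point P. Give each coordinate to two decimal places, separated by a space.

2.48 -2.33

A=(0,0), D=(7.00,0)
B = A + 2.00·(cos33°, sin33°) = (1.6773, 1.0893)
|BD| = 5.4330
circle(B,6.00) ∩ circle(D,6.00): a=2.7165, h=5.3498
  candidates: C₊=(5.4113,5.7858) cross=29.066; C₋=(3.2661,-4.6966) cross=-29.066
  mode + wants cross > 0 → take C=(5.4113,5.7858) (cross=29.066)
ex = (C−B)/|BC| = (0.6223,0.7828); ey = (-0.7828,0.6223)
P = B + -2.18·ex + -2.76·ey = (2.4811,-2.3348)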